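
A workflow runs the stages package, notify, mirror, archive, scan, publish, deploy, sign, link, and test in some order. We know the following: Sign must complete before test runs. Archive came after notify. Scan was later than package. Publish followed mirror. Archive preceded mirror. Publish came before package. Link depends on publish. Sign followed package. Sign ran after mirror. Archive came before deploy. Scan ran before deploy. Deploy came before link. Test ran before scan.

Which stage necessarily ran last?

Every other stage has a chain of constraints placing it before link, so link is last.

link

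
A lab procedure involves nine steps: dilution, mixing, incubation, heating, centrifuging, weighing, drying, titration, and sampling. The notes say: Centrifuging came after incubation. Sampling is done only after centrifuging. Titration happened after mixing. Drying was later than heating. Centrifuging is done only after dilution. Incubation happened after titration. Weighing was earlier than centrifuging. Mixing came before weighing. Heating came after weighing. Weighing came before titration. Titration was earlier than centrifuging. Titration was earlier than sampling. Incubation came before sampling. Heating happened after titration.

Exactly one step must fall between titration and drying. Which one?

Tracing the constraints gives titration → heating → drying, so heating sits after titration and before drying.
No other step is forced both after titration and before drying.

heating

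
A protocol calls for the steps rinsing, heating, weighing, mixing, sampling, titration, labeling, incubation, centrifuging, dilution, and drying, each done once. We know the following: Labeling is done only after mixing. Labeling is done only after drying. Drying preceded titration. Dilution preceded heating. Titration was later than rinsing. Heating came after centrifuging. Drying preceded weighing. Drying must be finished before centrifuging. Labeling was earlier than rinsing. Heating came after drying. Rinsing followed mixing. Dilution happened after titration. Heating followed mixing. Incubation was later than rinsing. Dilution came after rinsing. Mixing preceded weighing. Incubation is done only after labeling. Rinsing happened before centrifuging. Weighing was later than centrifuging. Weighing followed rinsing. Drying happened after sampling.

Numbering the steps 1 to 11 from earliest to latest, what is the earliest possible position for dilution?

7

Drying, labeling, mixing, rinsing, sampling, and titration must all come before dilution — 6 forced predecessors.
Nothing else is forced ahead of dilution, so its earliest slot is position 6 + 1 = 7.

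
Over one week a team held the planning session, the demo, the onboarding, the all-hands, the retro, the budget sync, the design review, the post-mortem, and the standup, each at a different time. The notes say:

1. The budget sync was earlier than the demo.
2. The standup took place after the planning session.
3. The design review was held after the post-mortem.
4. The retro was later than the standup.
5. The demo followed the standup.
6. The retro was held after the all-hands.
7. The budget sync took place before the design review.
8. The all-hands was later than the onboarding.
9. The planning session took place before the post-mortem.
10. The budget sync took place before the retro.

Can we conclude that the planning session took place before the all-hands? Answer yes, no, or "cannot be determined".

No chain of stated constraints runs from the planning session to the all-hands, and none runs from the all-hands to the planning session either.
So the relative order of the planning session and the all-hands is not fixed by the given facts.

cannot be determined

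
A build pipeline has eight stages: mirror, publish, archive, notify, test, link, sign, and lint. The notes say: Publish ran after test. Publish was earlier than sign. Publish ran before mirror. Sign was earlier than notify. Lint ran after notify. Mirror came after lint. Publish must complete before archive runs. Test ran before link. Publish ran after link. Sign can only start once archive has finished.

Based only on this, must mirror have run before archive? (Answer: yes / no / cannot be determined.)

Tracing the constraints gives archive → sign → notify → lint → mirror, so archive must come before mirror.
That means mirror cannot be before archive.

no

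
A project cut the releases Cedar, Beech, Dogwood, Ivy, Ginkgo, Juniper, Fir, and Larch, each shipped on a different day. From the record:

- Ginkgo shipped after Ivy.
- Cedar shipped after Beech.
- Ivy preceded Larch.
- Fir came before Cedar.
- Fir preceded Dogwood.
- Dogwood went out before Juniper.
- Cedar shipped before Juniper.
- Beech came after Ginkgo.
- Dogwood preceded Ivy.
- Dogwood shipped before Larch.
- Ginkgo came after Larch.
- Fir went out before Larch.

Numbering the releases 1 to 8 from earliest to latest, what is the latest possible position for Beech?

Beech must come before Cedar and Juniper — 2 releases forced after it.
Everything else can be placed before Beech in some valid order, so Beech can sit as late as position 8 − 2 = 6.

6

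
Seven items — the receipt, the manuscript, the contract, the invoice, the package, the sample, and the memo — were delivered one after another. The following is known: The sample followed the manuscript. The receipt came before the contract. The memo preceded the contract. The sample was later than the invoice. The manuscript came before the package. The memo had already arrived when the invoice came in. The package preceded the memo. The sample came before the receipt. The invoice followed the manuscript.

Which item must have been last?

the contract

Every other item has a chain of constraints placing it before the contract, so the contract is last.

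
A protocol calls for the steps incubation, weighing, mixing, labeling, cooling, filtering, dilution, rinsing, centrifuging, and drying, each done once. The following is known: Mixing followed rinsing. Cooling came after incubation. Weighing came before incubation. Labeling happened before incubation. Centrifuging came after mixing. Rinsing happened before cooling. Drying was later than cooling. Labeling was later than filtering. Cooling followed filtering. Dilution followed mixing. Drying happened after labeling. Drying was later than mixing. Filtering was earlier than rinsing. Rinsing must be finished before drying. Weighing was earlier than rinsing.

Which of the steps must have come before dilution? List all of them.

filtering, mixing, rinsing, weighing

Directly stated before dilution: mixing.
Filtering reaches dilution via filtering → rinsing → mixing → dilution.
Rinsing reaches dilution via rinsing → mixing → dilution.
Weighing reaches dilution via weighing → rinsing → mixing → dilution.
No chain forces cooling (or any of the others) ahead of dilution.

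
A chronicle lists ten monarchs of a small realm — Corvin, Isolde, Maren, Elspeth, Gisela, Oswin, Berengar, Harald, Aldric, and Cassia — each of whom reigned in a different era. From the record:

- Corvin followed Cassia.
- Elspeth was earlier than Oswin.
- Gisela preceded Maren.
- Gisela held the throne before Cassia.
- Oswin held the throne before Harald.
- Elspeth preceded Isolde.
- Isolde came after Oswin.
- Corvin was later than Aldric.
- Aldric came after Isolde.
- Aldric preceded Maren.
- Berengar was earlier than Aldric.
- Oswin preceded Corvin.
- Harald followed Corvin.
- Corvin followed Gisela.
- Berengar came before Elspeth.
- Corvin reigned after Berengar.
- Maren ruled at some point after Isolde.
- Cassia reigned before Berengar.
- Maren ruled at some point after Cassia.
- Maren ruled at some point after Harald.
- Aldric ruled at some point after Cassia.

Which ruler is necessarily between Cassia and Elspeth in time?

Berengar

Tracing the constraints gives Cassia → Berengar → Elspeth, so Berengar sits after Cassia and before Elspeth.
No other ruler is forced both after Cassia and before Elspeth.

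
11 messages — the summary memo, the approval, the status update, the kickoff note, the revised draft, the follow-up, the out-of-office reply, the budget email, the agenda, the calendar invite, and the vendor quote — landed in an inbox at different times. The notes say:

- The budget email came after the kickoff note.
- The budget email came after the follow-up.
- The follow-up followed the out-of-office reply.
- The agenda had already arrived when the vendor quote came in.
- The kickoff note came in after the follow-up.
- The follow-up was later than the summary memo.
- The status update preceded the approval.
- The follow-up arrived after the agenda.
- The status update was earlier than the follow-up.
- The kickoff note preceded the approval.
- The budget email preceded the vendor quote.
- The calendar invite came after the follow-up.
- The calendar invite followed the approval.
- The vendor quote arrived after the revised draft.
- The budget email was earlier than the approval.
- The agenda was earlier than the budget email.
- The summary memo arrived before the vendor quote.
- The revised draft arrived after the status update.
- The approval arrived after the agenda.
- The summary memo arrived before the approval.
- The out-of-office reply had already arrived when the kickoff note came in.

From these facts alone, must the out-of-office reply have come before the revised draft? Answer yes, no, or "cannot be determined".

No chain of stated constraints runs from the out-of-office reply to the revised draft, and none runs from the revised draft to the out-of-office reply either.
So the relative order of the out-of-office reply and the revised draft is not fixed by the given facts.

cannot be determined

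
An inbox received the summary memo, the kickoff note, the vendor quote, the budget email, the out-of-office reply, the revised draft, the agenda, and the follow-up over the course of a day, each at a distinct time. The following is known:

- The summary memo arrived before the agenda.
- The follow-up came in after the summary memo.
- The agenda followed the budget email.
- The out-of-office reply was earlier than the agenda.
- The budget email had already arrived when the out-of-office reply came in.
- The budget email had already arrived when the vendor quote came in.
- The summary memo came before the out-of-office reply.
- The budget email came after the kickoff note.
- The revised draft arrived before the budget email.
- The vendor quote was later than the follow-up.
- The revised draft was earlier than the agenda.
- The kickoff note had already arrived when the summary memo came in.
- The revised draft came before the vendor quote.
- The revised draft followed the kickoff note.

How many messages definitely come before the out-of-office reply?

Directly stated before the out-of-office reply: the budget email and the summary memo.
The kickoff note reaches the out-of-office reply via the kickoff note → the summary memo → the out-of-office reply.
The revised draft reaches the out-of-office reply via the revised draft → the budget email → the out-of-office reply.
That's the budget email, the kickoff note, the revised draft, and the summary memo — 4 in all.

4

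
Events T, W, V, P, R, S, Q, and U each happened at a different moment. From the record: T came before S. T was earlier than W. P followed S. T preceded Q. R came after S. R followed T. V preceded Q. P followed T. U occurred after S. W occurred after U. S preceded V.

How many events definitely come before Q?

Directly stated before Q: T and V.
S reaches Q via S → V → Q.
That's S, T, and V — 3 in all.

3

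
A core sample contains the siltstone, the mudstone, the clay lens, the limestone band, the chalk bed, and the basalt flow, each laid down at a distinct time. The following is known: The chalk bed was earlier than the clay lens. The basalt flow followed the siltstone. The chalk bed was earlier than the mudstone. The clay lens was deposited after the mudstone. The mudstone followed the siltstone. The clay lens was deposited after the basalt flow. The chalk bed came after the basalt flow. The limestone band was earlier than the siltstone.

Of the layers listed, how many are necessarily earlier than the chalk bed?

Directly stated before the chalk bed: the basalt flow.
The limestone band reaches the chalk bed via the limestone band → the siltstone → the basalt flow → the chalk bed.
The siltstone reaches the chalk bed via the siltstone → the basalt flow → the chalk bed.
No chain forces the clay lens (or any of the others) ahead of the chalk bed.
That's the basalt flow, the limestone band, and the siltstone — 3 in all.

3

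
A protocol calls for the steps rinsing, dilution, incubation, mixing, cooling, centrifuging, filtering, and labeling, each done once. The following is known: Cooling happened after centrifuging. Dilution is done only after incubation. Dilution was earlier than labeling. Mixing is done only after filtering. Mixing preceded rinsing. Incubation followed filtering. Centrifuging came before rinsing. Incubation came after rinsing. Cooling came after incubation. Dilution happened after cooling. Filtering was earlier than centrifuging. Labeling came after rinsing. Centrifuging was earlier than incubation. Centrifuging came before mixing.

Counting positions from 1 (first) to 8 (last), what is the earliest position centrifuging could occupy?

Filtering must come before centrifuging — 1 forced predecessor.
Nothing else is forced ahead of centrifuging, so its earliest slot is position 1 + 1 = 2.

2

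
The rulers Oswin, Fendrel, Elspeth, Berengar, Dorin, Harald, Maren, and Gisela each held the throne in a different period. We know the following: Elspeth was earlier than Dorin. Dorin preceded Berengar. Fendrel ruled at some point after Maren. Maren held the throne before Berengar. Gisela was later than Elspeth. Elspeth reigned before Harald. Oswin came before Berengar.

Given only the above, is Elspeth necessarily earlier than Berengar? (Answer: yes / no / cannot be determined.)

yes

Chain the constraints: Elspeth → Dorin → Berengar. Each link is directly stated, so Elspeth comes before Berengar.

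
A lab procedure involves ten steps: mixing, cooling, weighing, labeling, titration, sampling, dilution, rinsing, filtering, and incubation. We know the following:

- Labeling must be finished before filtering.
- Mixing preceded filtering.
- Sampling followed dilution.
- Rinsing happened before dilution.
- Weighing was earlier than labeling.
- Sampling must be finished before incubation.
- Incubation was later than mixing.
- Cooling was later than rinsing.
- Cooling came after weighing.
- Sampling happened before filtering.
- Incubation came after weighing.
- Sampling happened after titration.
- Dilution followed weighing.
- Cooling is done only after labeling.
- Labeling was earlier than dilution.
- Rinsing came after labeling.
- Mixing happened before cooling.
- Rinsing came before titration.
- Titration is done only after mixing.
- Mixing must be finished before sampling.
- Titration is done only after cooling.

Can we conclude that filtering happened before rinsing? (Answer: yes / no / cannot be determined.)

Tracing the constraints gives rinsing → dilution → sampling → filtering, so rinsing must come before filtering.
That means filtering cannot be before rinsing.

no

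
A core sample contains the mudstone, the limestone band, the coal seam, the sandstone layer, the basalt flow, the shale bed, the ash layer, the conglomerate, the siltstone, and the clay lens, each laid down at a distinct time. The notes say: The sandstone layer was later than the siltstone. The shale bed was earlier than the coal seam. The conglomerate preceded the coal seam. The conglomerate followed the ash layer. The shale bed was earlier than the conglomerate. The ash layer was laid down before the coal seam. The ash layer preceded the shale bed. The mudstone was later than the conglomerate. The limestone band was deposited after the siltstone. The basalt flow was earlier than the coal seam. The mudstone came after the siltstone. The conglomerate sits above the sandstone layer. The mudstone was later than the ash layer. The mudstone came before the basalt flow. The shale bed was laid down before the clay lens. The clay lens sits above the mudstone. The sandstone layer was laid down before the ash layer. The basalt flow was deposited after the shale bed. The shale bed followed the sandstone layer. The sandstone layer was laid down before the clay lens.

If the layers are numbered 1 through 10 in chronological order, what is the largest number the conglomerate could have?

The conglomerate must come before the basalt flow, the clay lens, the coal seam, and the mudstone — 4 layers forced after it.
Everything else can be placed before the conglomerate in some valid order, so the conglomerate can sit as late as position 10 − 4 = 6.

6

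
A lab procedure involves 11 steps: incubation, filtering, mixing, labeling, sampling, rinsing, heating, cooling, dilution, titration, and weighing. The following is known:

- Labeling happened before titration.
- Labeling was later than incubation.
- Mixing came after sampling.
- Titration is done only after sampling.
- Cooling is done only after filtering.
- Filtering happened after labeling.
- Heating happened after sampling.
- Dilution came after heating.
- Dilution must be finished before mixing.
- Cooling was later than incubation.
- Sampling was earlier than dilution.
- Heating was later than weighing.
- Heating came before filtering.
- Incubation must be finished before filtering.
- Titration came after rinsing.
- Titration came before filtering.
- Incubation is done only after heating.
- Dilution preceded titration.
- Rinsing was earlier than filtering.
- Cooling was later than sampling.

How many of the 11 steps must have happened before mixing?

4

Directly stated before mixing: dilution and sampling.
Heating reaches mixing via heating → dilution → mixing.
Weighing reaches mixing via weighing → heating → dilution → mixing.
That's dilution, heating, sampling, and weighing — 4 in all.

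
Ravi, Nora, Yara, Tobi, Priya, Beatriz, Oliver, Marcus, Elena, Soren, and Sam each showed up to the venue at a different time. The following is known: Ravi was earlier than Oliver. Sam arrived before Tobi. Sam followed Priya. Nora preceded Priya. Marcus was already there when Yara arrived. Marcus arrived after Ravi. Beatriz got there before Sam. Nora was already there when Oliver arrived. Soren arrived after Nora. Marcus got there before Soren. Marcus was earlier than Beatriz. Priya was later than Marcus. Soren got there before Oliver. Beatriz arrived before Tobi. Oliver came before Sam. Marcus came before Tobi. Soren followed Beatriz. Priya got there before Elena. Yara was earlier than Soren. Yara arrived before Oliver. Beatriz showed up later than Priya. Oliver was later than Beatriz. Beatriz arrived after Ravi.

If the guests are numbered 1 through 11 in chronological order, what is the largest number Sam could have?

Sam must come before Tobi — 1 guest forced after them.
Everything else can be placed before Sam in some valid order, so Sam can sit as late as position 11 − 1 = 10.

10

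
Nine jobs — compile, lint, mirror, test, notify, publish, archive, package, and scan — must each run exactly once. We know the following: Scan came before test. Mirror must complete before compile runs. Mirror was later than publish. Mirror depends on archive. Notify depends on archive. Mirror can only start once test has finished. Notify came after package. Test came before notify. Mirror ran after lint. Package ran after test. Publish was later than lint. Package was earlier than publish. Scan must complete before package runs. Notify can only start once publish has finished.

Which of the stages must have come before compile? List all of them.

Directly stated before compile: mirror.
Archive reaches compile via archive → mirror → compile.
Lint reaches compile via lint → mirror → compile.
Package reaches compile via package → publish → mirror → compile.
Likewise publish, scan, and test each reach compile by chaining the stated constraints.
No chain forces notify ahead of compile.

archive, lint, mirror, package, publish, scan, test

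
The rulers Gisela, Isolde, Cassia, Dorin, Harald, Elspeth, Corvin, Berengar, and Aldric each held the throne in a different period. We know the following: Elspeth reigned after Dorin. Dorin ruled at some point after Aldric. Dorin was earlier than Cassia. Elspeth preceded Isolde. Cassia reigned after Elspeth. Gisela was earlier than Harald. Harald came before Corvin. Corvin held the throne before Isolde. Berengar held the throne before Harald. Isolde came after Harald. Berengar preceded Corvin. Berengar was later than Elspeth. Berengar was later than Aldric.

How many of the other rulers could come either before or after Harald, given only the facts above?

Forced before Harald: Aldric, Berengar, Dorin, Elspeth, and Gisela; forced after Harald: Corvin and Isolde.
That leaves Cassia with no forced order relative to Harald — 1.

1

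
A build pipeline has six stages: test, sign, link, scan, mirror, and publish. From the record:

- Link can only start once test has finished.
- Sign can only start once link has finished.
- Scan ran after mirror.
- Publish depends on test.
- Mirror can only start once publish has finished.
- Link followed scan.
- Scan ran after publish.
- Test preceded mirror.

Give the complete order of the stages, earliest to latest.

test, publish, mirror, scan, link, sign

The constraints fix every adjacent pair, so only one ordering works:
test → publish → mirror → scan → link → sign.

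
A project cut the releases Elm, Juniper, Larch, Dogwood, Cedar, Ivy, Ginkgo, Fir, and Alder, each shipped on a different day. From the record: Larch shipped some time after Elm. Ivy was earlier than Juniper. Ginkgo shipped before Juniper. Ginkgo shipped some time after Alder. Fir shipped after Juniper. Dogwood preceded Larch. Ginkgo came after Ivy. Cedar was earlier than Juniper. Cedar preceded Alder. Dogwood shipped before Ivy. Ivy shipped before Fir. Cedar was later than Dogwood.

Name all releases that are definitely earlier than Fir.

Alder, Cedar, Dogwood, Ginkgo, Ivy, Juniper

Directly stated before Fir: Ivy and Juniper.
Alder reaches Fir via Alder → Ginkgo → Juniper → Fir.
Cedar reaches Fir via Cedar → Juniper → Fir.
Dogwood reaches Fir via Dogwood → Ivy → Fir.
Likewise Ginkgo reaches Fir by chaining the stated constraints.
No chain forces Larch (or any of the others) ahead of Fir.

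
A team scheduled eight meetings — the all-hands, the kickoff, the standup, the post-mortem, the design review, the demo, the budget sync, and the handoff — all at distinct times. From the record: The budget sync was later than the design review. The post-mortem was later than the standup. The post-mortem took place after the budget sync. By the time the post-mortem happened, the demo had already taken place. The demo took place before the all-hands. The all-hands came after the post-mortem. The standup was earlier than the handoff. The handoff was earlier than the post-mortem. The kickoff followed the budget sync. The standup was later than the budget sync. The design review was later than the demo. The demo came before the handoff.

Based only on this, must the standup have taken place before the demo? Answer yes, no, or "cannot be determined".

Tracing the constraints gives the demo → the design review → the budget sync → the standup, so the demo must come before the standup.
That means the standup cannot be before the demo.

no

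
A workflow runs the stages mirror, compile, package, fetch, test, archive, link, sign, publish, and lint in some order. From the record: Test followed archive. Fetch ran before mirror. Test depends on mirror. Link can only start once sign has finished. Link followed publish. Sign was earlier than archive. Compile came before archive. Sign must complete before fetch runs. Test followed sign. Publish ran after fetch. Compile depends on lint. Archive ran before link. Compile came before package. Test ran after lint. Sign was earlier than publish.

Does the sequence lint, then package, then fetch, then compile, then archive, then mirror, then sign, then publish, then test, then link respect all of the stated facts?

The constraints require sign before fetch, but in the proposed sequence fetch appears ahead of sign. That one violation is enough.

no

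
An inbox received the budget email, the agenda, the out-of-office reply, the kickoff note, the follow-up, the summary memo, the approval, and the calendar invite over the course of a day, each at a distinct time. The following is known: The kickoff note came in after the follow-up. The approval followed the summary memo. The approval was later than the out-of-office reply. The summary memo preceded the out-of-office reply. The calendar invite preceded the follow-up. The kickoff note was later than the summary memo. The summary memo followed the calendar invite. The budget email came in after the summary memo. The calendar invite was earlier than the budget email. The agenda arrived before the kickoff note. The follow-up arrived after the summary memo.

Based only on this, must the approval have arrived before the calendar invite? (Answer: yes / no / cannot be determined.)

Tracing the constraints gives the calendar invite → the summary memo → the approval, so the calendar invite must come before the approval.
That means the approval cannot be before the calendar invite.

no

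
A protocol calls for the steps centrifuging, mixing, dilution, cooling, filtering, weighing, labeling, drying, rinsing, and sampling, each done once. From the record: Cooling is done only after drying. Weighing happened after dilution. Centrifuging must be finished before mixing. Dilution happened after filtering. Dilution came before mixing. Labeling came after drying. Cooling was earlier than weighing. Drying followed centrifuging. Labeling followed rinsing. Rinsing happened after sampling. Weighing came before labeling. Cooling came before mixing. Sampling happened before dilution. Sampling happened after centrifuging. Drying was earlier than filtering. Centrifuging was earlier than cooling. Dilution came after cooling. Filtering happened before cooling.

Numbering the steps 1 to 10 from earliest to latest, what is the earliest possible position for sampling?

Centrifuging must come before sampling — 1 forced predecessor.
Nothing else is forced ahead of sampling, so its earliest slot is position 1 + 1 = 2.

2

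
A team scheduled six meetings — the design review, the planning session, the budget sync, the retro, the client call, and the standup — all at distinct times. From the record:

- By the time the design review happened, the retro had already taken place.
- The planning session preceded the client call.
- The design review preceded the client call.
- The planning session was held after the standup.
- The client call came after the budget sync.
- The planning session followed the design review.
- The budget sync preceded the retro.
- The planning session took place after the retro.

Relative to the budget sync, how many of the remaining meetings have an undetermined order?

Forced after the budget sync: the client call, the design review, the planning session, and the retro.
That leaves the standup with no forced order relative to the budget sync — 1.

1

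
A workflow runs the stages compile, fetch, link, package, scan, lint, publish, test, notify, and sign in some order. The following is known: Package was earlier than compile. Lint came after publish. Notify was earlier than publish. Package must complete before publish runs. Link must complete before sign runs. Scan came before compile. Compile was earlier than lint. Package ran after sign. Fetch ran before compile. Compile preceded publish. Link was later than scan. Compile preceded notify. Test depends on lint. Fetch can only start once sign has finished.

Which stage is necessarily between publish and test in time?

lint

Tracing the constraints gives publish → lint → test, so lint sits after publish and before test.
No other stage is forced both after publish and before test.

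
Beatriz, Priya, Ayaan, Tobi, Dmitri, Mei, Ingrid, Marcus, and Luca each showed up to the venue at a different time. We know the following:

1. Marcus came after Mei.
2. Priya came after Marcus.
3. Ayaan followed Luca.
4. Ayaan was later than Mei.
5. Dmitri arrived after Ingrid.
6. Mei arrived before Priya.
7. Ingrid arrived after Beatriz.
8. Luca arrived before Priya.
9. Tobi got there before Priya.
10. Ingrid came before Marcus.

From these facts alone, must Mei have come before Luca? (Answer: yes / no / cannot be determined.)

No chain of stated constraints runs from Mei to Luca, and none runs from Luca to Mei either.
So the relative order of Mei and Luca is not fixed by the given facts.

cannot be determined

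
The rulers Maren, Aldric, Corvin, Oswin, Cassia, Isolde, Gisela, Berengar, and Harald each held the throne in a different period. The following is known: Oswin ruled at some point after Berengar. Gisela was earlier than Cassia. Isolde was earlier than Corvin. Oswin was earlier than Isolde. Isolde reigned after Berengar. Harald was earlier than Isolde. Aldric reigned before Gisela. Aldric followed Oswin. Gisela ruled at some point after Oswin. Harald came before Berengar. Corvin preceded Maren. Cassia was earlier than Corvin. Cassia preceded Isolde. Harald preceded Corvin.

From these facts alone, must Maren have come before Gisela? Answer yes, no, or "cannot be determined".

Tracing the constraints gives Gisela → Cassia → Corvin → Maren, so Gisela must come before Maren.
That means Maren cannot be before Gisela.

no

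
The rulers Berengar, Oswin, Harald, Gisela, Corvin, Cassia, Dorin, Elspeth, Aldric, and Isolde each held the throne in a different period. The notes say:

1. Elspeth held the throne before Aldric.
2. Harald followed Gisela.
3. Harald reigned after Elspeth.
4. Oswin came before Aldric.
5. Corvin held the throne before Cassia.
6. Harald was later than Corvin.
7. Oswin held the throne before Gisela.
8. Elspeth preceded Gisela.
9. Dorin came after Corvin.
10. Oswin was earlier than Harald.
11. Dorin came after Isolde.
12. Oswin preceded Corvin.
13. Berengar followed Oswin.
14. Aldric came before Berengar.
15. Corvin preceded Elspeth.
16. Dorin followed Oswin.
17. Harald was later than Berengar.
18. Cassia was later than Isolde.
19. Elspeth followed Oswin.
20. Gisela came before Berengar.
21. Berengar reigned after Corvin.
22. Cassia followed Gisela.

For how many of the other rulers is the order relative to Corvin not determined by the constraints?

Forced before Corvin: Oswin; forced after Corvin: Aldric, Berengar, Cassia, Dorin, Elspeth, Gisela, and Harald.
That leaves Isolde with no forced order relative to Corvin — 1.

1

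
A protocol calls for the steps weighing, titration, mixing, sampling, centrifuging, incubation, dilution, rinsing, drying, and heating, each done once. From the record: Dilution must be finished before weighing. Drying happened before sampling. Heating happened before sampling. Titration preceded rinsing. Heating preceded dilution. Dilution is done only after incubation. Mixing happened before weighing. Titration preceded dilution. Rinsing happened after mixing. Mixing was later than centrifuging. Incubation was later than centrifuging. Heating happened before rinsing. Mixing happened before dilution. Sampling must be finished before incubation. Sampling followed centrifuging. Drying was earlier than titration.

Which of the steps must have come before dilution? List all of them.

centrifuging, drying, heating, incubation, mixing, sampling, titration

Directly stated before dilution: heating, incubation, mixing, and titration.
Centrifuging reaches dilution via centrifuging → incubation → dilution.
Drying reaches dilution via drying → titration → dilution.
Sampling reaches dilution via sampling → incubation → dilution.
No chain forces rinsing (or any of the others) ahead of dilution.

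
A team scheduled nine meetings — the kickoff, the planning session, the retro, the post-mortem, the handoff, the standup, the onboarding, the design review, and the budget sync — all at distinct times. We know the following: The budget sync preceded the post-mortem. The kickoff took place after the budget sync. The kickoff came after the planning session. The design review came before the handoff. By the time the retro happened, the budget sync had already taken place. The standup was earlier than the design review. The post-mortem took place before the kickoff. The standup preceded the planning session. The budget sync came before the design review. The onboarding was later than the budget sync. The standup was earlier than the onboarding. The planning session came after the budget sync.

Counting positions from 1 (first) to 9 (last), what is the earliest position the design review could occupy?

3

The budget sync and the standup must both come before the design review — 2 forced predecessors.
Nothing else is forced ahead of the design review, so its earliest slot is position 2 + 1 = 3.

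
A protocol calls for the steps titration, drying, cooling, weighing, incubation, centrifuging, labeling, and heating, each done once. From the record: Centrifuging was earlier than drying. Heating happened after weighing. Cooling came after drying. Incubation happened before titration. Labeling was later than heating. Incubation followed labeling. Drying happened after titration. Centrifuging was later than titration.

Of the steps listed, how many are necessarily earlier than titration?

4

Directly stated before titration: incubation.
Heating reaches titration via heating → labeling → incubation → titration.
Labeling reaches titration via labeling → incubation → titration.
Weighing reaches titration via weighing → heating → labeling → incubation → titration.
That's heating, incubation, labeling, and weighing — 4 in all.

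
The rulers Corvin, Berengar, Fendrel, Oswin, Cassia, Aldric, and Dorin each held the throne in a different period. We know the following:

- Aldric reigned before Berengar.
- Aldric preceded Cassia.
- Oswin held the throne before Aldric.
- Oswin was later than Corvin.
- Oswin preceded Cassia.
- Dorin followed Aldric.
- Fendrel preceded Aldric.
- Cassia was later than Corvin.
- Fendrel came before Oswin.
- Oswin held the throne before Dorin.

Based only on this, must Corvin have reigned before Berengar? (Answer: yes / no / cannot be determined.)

Chain the constraints: Corvin → Oswin → Aldric → Berengar. Each link is directly stated, so Corvin comes before Berengar.

yes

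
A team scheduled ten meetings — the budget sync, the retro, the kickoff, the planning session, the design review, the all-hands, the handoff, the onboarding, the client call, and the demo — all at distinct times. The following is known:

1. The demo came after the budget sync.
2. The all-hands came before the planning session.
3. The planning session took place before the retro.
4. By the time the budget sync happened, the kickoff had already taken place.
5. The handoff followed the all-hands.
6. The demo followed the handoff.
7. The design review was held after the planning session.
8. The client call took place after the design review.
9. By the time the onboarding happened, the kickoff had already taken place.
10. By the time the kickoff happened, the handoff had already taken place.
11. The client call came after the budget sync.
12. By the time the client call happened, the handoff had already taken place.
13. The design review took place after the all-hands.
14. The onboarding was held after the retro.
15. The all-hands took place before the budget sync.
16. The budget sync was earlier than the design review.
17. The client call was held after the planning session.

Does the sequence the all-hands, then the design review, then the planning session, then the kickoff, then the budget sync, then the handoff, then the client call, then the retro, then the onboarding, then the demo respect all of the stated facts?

no

The constraints require the handoff before the kickoff, but in the proposed sequence the kickoff appears ahead of the handoff. That one violation is enough.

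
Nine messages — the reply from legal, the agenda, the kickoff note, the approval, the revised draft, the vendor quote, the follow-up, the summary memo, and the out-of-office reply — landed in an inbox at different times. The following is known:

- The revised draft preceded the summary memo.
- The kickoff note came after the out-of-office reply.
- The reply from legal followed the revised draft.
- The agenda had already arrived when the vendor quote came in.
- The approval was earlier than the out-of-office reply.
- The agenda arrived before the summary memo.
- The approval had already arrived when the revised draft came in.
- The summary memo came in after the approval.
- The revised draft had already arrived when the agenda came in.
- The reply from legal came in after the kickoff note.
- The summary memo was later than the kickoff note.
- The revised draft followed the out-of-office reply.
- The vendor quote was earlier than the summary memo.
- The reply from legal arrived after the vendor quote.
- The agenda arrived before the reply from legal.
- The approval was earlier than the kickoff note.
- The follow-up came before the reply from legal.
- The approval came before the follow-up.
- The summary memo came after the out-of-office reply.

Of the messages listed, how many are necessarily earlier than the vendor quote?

Directly stated before the vendor quote: the agenda.
The approval reaches the vendor quote via the approval → the revised draft → the agenda → the vendor quote.
The out-of-office reply reaches the vendor quote via the out-of-office reply → the revised draft → the agenda → the vendor quote.
The revised draft reaches the vendor quote via the revised draft → the agenda → the vendor quote.
That's the agenda, the approval, the out-of-office reply, and the revised draft — 4 in all.

4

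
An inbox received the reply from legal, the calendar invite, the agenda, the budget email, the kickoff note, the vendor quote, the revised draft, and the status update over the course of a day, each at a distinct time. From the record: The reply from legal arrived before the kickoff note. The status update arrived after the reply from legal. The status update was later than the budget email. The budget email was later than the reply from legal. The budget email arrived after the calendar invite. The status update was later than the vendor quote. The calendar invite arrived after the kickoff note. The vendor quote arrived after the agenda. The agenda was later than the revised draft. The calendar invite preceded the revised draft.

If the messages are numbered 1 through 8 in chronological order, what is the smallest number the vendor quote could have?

The agenda, the calendar invite, the kickoff note, the reply from legal, and the revised draft must all come before the vendor quote — 5 forced predecessors.
Nothing else is forced ahead of the vendor quote, so its earliest slot is position 5 + 1 = 6.

6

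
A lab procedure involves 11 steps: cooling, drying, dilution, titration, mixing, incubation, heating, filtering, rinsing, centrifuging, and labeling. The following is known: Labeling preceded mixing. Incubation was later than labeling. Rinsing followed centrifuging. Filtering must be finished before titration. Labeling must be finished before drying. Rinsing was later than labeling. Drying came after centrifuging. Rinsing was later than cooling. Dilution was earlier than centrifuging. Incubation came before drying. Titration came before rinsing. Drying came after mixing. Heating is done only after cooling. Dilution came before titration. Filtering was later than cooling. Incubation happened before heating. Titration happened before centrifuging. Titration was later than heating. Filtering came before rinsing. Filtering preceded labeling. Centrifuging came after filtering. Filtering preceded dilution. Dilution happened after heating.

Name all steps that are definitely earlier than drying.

Directly stated before drying: centrifuging, incubation, labeling, and mixing.
Cooling reaches drying via cooling → filtering → centrifuging → drying.
Dilution reaches drying via dilution → centrifuging → drying.
Filtering reaches drying via filtering → centrifuging → drying.
Likewise heating and titration each reach drying by chaining the stated constraints.

centrifuging, cooling, dilution, filtering, heating, incubation, labeling, mixing, titration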